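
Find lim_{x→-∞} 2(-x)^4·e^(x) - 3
The product is a 0·∞ indeterminate form at x → -∞.
Rewrite the product as 2(-x)^4 / e^(-x) (an ∞/∞ form) and apply L'Hôpital, or use the standard hierarchy e^(|x|) ≫ |(-x)^4| as x → -∞.
The indeterminate product → 0, so the limit = -3.

Final answer: -3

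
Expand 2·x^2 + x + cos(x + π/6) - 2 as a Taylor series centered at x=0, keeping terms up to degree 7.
x^7/10080 - √(3)·x^6/1440 - x^5/240 + √(3)·x^4/48 + x^3/12 + x^2·(2 - √(3)/4) + x/2 - 2 + √(3)/2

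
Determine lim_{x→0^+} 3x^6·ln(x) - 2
The product is a 0·∞ indeterminate form at x → 0⁺.
Rewrite the product as 3·ln(x) / x^(-6) and apply L'Hôpital, or use the standard hierarchy x^(-6) ≫ |ln x| as x → 0⁺.
The indeterminate product → 0, so the limit = -2.

Final answer: -2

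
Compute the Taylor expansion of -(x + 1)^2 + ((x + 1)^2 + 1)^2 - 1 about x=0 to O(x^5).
x^4 + 4·x^3 + 7·x^2 + 6·x + 2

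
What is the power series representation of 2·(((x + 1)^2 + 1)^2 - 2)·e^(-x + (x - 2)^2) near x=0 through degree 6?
-4621·x^6·e^(4)/36 + 671·x^5·e^(4)/6 - 475·x^4·e^(4)/6 + 122·x^3·e^(4)/3 - 10·x^2·e^(4) - 4·x·e^(4) + 4·e^(4)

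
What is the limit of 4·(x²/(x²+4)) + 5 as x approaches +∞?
Evaluate the dominant behaviour as x → +∞; each term tends to a finite value or vanishes.
Limit = 9.

Final answer: 9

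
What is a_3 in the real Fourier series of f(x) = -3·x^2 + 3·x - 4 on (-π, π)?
a_3 = (1/π) ∫_{-π}^{π} f(x)·cos(3x) dx.
Evaluate the integral (use parity and integration by parts as needed): a_3 = 4/3.

Final answer: 4/3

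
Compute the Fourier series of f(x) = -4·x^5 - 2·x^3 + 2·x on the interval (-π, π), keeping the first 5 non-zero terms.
(-932 - 8·π^4 + 156·π^2)·sin(x) + (-18·π^2 + 25 + 4·π^4)·sin(2·x) + (-8·π^4/3 - 140/81 + 124·π^2/27)·sin(3·x) + (-3·π^2/2 - 7/16 + 2·π^4)·sin(4·x) + (-8·π^4/5 + 428/625 + 12·π^2/25)·sin(5·x)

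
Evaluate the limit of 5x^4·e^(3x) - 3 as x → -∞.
The product is a 0·∞ indeterminate form at x → -∞.
Rewrite the product as 5x^4 / e^(-3x) (an ∞/∞ form) and apply L'Hôpital, or use the standard hierarchy e^(3|x|) ≫ |x^4| as x → -∞.
The indeterminate product → 0, so the limit = -3.

Final answer: -3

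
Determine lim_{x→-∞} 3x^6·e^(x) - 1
The product is a 0·∞ indeterminate form at x → -∞.
Rewrite the product as 3x^6 / e^(-x) (an ∞/∞ form) and apply L'Hôpital, or use the standard hierarchy e^(|x|) ≫ |x^6| as x → -∞.
The indeterminate product → 0, so the limit = -1.

Final answer: -1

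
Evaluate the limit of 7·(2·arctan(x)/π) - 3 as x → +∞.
Evaluate the dominant behaviour as x → +∞; each term tends to a finite value or vanishes.
Limit = 4.

Final answer: 4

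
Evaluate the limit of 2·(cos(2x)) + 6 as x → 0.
Direct substitution at x = 0 gives 8.

Final answer: 8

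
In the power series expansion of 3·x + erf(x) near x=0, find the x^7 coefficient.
Expand to order 7: 3·x + erf(x) = -x^7/(21·√(π)) + x^5/(5·√(π)) - 2·x^3/(3·√(π)) + x·(2/√(π) + 3) + O(x^8).
The coefficient of x^7 is -1/(21·√(π)).

Final answer: -1/(21·√(π))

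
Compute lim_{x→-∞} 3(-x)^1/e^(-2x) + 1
The quotient is an ∞/∞ indeterminate form as x → -∞.
Compare growth rates of the dominant terms (exponentials ≫ polynomials ≫ logarithms), or apply L'Hôpital's rule; the quotient → 0.
Adding the constant: 0 + 1 = 1. Limit = 1.

Final answer: 1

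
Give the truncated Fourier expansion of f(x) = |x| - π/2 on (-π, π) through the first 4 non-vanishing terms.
-4·cos(x)/π - 4·cos(3·x)/(9·π) - 4·cos(5·x)/(25·π) - 4·cos(7·x)/(49·π)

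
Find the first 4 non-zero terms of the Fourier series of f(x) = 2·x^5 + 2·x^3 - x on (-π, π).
(-76·π^2 + 4·π^4 + 454)·sin(x) + (-2·π^4 - 11 + 8·π^2)·sin(2·x) + (-44·π^2/27 + 34/81 + 4·π^4/3)·sin(3·x) + (-π^4 + 13/32 + π^2/4)·sin(4·x)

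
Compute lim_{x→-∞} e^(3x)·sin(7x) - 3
Evaluate the dominant behaviour as x → -∞; each term tends to a finite value or vanishes.
Limit = -3.

Final answer: -3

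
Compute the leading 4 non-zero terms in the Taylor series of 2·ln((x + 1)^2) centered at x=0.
-x^4 + 4·x^3/3 - 2·x^2 + 4·x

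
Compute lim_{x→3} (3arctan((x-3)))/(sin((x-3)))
Both numerator and denominator → 0 as x → 3; this is a 0/0 indeterminate form.
Expand each to leading order near x = 3: numerator ~ 3·(x - 3), denominator ~ (x - 3).
The limit of the ratio is 3.

Final answer: 3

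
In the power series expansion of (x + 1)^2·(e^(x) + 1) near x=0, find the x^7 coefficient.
Expand to order 7: (x + 1)^2·(e^(x) + 1) = 19·x^7/1680 + 43·x^6/720 + 31·x^5/120 + 7·x^4/8 + 13·x^3/6 + 9·x^2/2 + 5·x + 2 + O(x^8).
The coefficient of x^7 is 19/1680.

Final answer: 19/1680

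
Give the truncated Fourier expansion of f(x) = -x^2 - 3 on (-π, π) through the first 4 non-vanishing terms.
4·cos(x) - cos(2·x) + 4·cos(3·x)/9 - π^2/3 - 3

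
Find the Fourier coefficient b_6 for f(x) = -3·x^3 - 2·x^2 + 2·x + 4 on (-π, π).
b_6 = (1/π) ∫_{-π}^{π} f(x)·sin(6x) dx.
Evaluate the integral (use parity and integration by parts as needed): b_6 = -5/6 + π^2.

Final answer: -5/6 + π^2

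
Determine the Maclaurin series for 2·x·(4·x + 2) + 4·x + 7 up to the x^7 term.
8·x^2 + 8·x + 7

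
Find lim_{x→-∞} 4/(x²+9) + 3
Evaluate the dominant behaviour as x → -∞; each term tends to a finite value or vanishes.
Limit = 3.

Final answer: 3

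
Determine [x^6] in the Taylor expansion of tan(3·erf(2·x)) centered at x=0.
Expand to order 6: tan(3·erf(2·x)) = x^5·(-2304/π^(3/2) + 96/(5·√(π)) + 165888/(5·π^(5/2))) + x^3·(-16/√(π) + 576/π^(3/2)) + 12·x/√(π) + O(x^7).
The coefficient of x^6 is 0.

Final answer: 0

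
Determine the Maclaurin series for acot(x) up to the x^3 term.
x^3/3 - x + π/2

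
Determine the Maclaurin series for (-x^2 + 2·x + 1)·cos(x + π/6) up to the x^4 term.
x^4·(1/6 + 13·√(3)/48) + x^3·(7/12 - √(3)/2) + x^2·(-3·√(3)/4 - 1) + x·(-1/2 + √(3)) + √(3)/2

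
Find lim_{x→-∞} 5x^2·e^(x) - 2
The product is a 0·∞ indeterminate form at x → -∞.
Rewrite the product as 5x^2 / e^(-x) (an ∞/∞ form) and apply L'Hôpital, or use the standard hierarchy e^(|x|) ≫ |x^2| as x → -∞.
The indeterminate product → 0, so the limit = -2.

Final answer: -2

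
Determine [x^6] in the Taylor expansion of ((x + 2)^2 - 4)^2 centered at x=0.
Expand to order 6: ((x + 2)^2 - 4)^2 = x^4 + 8·x^3 + 16·x^2 + O(x^7).
The coefficient of x^6 is 0.

Final answer: 0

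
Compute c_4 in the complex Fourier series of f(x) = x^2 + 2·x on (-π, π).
Compute the real Fourier coefficients first: a_4 = 1/4, b_4 = -1.
Then c_4 = (a_4 − i·b_4)/2 = 1/8 + i/2.

Final answer: 1/8 + i/2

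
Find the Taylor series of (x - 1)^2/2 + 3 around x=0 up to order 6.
x^2/2 - x + 7/2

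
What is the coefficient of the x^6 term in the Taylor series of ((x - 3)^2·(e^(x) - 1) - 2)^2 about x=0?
Expand to order 6: ((x - 3)^2·(e^(x) - 1) - 2)^2 = 11·x^6/24 - 43·x^5/60 - 25·x^4/4 - 25·x^3 + 87·x^2 - 36·x + 4 + O(x^7).
The coefficient of x^6 is 11/24.

Final answer: 11/24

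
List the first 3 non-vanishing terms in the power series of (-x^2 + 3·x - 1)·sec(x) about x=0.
-3·x^2/2 + 3·x - 1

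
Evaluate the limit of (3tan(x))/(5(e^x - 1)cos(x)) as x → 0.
Both numerator and denominator → 0 as x → 0; this is a 0/0 indeterminate form.
Expand each to leading order near x = 0: numerator ~ 3·x, denominator ~ 5·x.
The limit of the ratio is 3/5.

Final answer: 3/5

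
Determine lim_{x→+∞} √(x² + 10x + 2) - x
This is an ∞ − ∞ indeterminate form.
Multiply and divide by the conjugate √(x²+10x + 2) + x; the x² terms cancel, leaving (10x + 2)/(√(x²+10x + 2)+x) → 10/2 = 5.
Limit = 5.

Final answer: 5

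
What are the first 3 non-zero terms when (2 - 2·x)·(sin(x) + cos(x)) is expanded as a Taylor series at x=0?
2·x^3/3 - 3·x^2 + 2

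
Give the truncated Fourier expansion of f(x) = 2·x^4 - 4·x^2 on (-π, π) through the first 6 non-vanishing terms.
(112 - 16·π^2)·cos(x) + (-10 + 4·π^2)·cos(2·x) + (80/27 - 16·π^2/9)·cos(3·x) + (-11/8 + π^2)·cos(4·x) + (496/625 - 16·π^2/25)·cos(5·x) - 4·π^2/3 + 2·π^4/5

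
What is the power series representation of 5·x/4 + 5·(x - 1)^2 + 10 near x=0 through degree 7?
5·x^2 - 35·x/4 + 15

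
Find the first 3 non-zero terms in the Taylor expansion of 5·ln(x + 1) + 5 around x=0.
-5·x^2/2 + 5·x + 5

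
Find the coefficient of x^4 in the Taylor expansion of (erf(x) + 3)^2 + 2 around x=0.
Expand to order 4: (erf(x) + 3)^2 + 2 = -8·x^4/(3·π) - 4·x^3/√(π) + 4·x^2/π + 12·x/√(π) + 11 + O(x^5).
The coefficient of x^4 is -8/(3·π).

Final answer: -8/(3·π)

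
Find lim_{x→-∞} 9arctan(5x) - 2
Evaluate the dominant behaviour as x → -∞; each term tends to a finite value or vanishes.
Limit = -9·π/2 - 2.

Final answer: -9·π/2 - 2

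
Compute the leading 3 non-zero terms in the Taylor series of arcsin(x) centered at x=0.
3·x^5/40 + x^3/6 + x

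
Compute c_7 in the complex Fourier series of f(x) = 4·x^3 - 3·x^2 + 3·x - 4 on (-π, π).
Compute the real Fourier coefficients first: a_7 = 12/49, b_7 = 246/343 + 8·π^2/7.
Then c_7 = (a_7 − i·b_7)/2 = 6/49 - 4·i·π^2/7 - 123·i/343.

Final answer: 6/49 - 4·i·π^2/7 - 123·i/343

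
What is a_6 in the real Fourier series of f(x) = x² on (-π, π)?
a_6 = (1/π) ∫_{-π}^{π} f(x)·cos(6x) dx.
Evaluate the integral (use parity and integration by parts as needed): a_6 = 1/9.

Final answer: 1/9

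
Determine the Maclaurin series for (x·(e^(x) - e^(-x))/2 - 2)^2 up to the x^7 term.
3·x^6/10 + x^4/3 - 4·x^2 + 4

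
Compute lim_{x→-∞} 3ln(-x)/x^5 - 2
The quotient is an ∞/∞ indeterminate form as x → -∞.
Compare growth rates of the dominant terms (exponentials ≫ polynomials ≫ logarithms), or apply L'Hôpital's rule; the quotient → 0.
Adding the constant: 0 - 2 = -2. Limit = -2.

Final answer: -2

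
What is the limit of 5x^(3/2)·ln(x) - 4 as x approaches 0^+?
The product is a 0·∞ indeterminate form at x → 0⁺.
Rewrite the product as 5·ln(x) / x^(-3/2) and apply L'Hôpital, or use the standard hierarchy x^(-3/2) ≫ |ln x| as x → 0⁺.
The indeterminate product → 0, so the limit = -4.

Final answer: -4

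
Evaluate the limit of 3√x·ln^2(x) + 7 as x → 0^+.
The product is a 0·∞ indeterminate form at x → 0⁺.
Rewrite the product as 3·ln^2(x) / x^(-1/2) and apply L'Hôpital, or use the standard hierarchy x^(-1/2) ≫ |ln x|^2 as x → 0⁺.
The indeterminate product → 0, so the limit = 7.

Final answer: 7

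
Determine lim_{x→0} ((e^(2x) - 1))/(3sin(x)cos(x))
Both numerator and denominator → 0 as x → 0; this is a 0/0 indeterminate form.
Expand each to leading order near x = 0: numerator ~ 2·x, denominator ~ 3·x.
The limit of the ratio is 2/3.

Final answer: 2/3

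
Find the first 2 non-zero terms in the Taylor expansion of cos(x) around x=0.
1 - x^2/2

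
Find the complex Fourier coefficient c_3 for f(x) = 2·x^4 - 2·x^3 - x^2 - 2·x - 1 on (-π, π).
Compute the real Fourier coefficients first: a_3 = 44/27 - 16·π^2/9, b_3 = -4·π^2/3 - 4/9.
Then c_3 = (a_3 − i·b_3)/2 = -8·π^2/9 + 22/27 + 2·i/9 + 2·i·π^2/3.

Final answer: -8·π^2/9 + 22/27 + 2·i/9 + 2·i·π^2/3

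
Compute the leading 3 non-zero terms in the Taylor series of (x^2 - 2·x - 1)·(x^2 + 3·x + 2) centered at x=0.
-5·x^2 - 7·x - 2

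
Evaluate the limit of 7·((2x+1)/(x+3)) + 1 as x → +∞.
Evaluate the dominant behaviour as x → +∞; each term tends to a finite value or vanishes.
Limit = 15.

Final answer: 15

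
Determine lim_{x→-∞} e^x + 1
Evaluate the dominant behaviour as x → -∞; each term tends to a finite value or vanishes.
Limit = 1.

Final answer: 1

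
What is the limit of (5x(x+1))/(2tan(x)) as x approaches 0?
Both numerator and denominator → 0 as x → 0; this is a 0/0 indeterminate form.
Expand each to leading order near x = 0: numerator ~ 5·x, denominator ~ 2·x.
The limit of the ratio is 5/2.

Final answer: 5/2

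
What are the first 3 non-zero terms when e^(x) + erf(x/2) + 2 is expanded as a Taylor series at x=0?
x^2/2 + x·(1/√(π) + 1) + 3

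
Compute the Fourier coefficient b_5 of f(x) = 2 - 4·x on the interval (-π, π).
b_5 = (1/π) ∫_{-π}^{π} f(x)·sin(5x) dx.
Evaluate the integral (use parity and integration by parts as needed): b_5 = -8/5.

Final answer: -8/5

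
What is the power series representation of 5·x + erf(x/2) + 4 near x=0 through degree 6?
x^5/(160·√(π)) - x^3/(12·√(π)) + x·(1/√(π) + 5) + 4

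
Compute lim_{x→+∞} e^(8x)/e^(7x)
This is an ∞/∞ indeterminate form as x → +∞.
Rewrite e^(8x)/e^(7x) = e^((8−7)x) = e^(x); the exponent coefficient is 1 > 0 so e^(x) → ∞.
Limit = ∞.

Final answer: ∞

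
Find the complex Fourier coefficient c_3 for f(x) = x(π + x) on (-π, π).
Compute the real Fourier coefficients first: a_3 = -4/9, b_3 = 2·π/3.
Then c_3 = (a_3 − i·b_3)/2 = -2/9 - i·π/3.

Final answer: -2/9 - i·π/3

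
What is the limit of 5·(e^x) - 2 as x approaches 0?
Direct substitution at x = 0 gives 3.

Final answer: 3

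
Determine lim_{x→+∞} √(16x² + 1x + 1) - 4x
As x → +∞: multiply by the conjugate to get (1x+1)/(√(16x²+1x+1)+4x); the denominator ~ 8x, so the limit is 1/8.
Limit = 1/8.

Final answer: 1/8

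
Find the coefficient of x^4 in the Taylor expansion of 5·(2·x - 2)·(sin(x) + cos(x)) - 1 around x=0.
Expand to order 4: 5·(2·x - 2)·(sin(x) + cos(x)) - 1 = -25·x^4/12 - 10·x^3/3 + 15·x^2 - 11 + O(x^5).
The coefficient of x^4 is -25/12.

Final answer: -25/12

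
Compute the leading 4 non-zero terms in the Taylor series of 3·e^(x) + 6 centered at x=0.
x^3/2 + 3·x^2/2 + 3·x + 9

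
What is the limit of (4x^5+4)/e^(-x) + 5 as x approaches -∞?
The quotient is an ∞/∞ indeterminate form as x → -∞.
Compare growth rates of the dominant terms (exponentials ≫ polynomials ≫ logarithms), or apply L'Hôpital's rule; the quotient → 0.
Adding the constant: 0 + 5 = 5. Limit = 5.

Final answer: 5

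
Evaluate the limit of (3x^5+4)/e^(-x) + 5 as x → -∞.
The quotient is an ∞/∞ indeterminate form as x → -∞.
Compare growth rates of the dominant terms (exponentials ≫ polynomials ≫ logarithms), or apply L'Hôpital's rule; the quotient → 0.
Adding the constant: 0 + 5 = 5. Limit = 5.

Final answer: 5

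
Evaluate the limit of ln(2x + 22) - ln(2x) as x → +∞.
This is an ∞ − ∞ indeterminate form.
Combine the logarithms: ln(2x+22) − ln(2x) = ln((2x+22)/(2x)) = ln(1 + 22/(2x)) → ln(1) = 0.
Limit = 0.

Final answer: 0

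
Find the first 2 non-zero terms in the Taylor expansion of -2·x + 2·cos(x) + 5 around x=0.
7 - 2·x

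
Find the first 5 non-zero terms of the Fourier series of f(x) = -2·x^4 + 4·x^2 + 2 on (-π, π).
(-112 + 16·π^2)·cos(x) + (10 - 4·π^2)·cos(2·x) + (-80/27 + 16·π^2/9)·cos(3·x) + (11/8 - π^2)·cos(4·x) - 2·π^4/5 + 2 + 4·π^2/3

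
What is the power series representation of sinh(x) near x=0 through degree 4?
x^3/6 + x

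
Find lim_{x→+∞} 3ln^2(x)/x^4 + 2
The quotient is an ∞/∞ indeterminate form as x → +∞.
The polynomial denominator x^4 dominates the logarithmic numerator (any positive power of x ≫ ln^2(x) as x → ∞), so the quotient → 0.
Adding the constant: 0 + 2 = 2. Limit = 2.

Final answer: 2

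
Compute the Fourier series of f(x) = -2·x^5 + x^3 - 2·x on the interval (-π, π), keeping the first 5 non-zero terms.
(-496 - 4·π^4 + 82·π^2)·sin(x) + (-11·π^2 + 37/2 + 2·π^4)·sin(2·x) + (-4·π^4/3 - 304/81 + 98·π^2/27)·sin(3·x) + (-7·π^2/4 + 53/32 + π^4)·sin(4·x) + (-4·π^4/5 - 656/625 + 26·π^2/25)·sin(5·x)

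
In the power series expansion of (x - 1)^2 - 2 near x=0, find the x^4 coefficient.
Expand to order 4: (x - 1)^2 - 2 = x^2 - 2·x - 1 + O(x^5).
The coefficient of x^4 is 0.

Final answer: 0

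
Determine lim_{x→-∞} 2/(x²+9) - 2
Evaluate the dominant behaviour as x → -∞; each term tends to a finite value or vanishes.
Limit = -2.

Final answer: -2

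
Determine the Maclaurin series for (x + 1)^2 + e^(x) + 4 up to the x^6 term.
x^6/720 + x^5/120 + x^4/24 + x^3/6 + 3·x^2/2 + 3·x + 6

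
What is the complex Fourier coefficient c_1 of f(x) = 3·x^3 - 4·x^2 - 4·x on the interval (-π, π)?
Compute the real Fourier coefficients first: a_1 = 16, b_1 = -44 + 6·π^2.
Then c_1 = (a_1 − i·b_1)/2 = 8 - 3·i·π^2 + 22·i.

Final answer: 8 - 3·i·π^2 + 22·i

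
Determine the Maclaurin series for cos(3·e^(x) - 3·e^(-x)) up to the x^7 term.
-148·x^6/5 + 48·x^4 - 18·x^2 + 1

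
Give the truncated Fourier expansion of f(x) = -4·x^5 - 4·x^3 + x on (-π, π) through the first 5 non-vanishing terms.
(-910 - 8·π^4 + 152·π^2)·sin(x) + (-16·π^2 + 23 + 4·π^4)·sin(2·x) + (-8·π^4/3 - 122/81 + 88·π^2/27)·sin(3·x) + (-π^2/2 - 5/16 + 2·π^4)·sin(4·x) + (-8·π^4/5 - 8·π^2/25 + 298/625)·sin(5·x)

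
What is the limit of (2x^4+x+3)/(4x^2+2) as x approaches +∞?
This is an ∞/∞ indeterminate form as x → +∞.
Divide numerator and denominator by x^4 and let the lower-order terms vanish; the numerator's degree 4 exceeds the denominator's degree 2, so the quotient diverges.
Limit = ∞.

Final answer: ∞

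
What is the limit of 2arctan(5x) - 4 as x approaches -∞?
Evaluate the dominant behaviour as x → -∞; each term tends to a finite value or vanishes.
Limit = -4 - π.

Final answer: -4 - π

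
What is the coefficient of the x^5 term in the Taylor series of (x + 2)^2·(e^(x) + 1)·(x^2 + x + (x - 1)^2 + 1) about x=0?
Expand to order 5: (x + 2)^2·(e^(x) + 1)·(x^2 + x + (x - 1)^2 + 1) = 101·x^5/15 + 15·x^4 + 70·x^3/3 + 20·x^2 + 16·x + 16 + O(x^6).
The coefficient of x^5 is 101/15.

Final answer: 101/15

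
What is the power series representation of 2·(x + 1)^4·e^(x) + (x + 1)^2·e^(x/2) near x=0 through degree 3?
1205·x^3/48 + 185·x^2/8 + 25·x/2 + 3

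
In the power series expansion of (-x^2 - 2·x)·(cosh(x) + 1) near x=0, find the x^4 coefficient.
Expand to order 4: (-x^2 - 2·x)·(cosh(x) + 1) = -x^4/2 - x^3 - 2·x^2 - 4·x + O(x^5).
The coefficient of x^4 is -1/2.

Final answer: -1/2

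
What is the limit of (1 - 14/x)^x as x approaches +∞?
As x → +∞: this is the defining limit (1 - 14/x)^x → e^(-14).
Limit = e^(-14).

Final answer: e^(-14)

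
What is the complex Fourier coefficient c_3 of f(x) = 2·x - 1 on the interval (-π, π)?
Compute the real Fourier coefficients first: a_3 = 0, b_3 = 4/3.
Then c_3 = (a_3 − i·b_3)/2 = -2·i/3.

Final answer: -2·i/3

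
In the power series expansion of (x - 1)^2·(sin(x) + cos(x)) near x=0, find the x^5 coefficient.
Expand to order 5: (x - 1)^2·(sin(x) + cos(x)) = -29·x^5/120 - x^4/8 + 11·x^3/6 - 3·x^2/2 - x + 1 + O(x^6).
The coefficient of x^5 is -29/120.

Final answer: -29/120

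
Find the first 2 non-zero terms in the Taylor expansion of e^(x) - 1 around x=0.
x^2/2 + x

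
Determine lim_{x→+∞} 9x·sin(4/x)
As x → +∞: let u = 4/x → 0⁺; then 9·x·sin(4/x) = 9·4·sin(u)/u → 9·4·1 = 36.
Limit = 36.

Final answer: 36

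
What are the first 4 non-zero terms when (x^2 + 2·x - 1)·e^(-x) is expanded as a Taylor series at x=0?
x^3/6 - 3·x^2/2 + 3·x - 1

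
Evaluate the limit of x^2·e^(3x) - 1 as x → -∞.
The product is a 0·∞ indeterminate form at x → -∞.
Rewrite the product as x^2 / e^(-3x) (an ∞/∞ form) and apply L'Hôpital, or use the standard hierarchy e^(3|x|) ≫ |x^2| as x → -∞.
The indeterminate product → 0, so the limit = -1.

Final answer: -1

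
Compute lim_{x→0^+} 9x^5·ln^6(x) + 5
The product is a 0·∞ indeterminate form at x → 0⁺.
Rewrite the product as 9·ln^6(x) / x^(-5) and apply L'Hôpital, or use the standard hierarchy x^(-5) ≫ |ln x|^6 as x → 0⁺.
The indeterminate product → 0, so the limit = 5.

Final answer: 5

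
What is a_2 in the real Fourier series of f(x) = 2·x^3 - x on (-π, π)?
a_2 = (1/π) ∫_{-π}^{π} f(x)·cos(2x) dx.
Evaluate the integral (use parity and integration by parts as needed): a_2 = 0.

Final answer: 0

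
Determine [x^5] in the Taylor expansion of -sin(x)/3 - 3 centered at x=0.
Expand to order 5: -sin(x)/3 - 3 = -x^5/360 + x^3/18 - x/3 - 3 + O(x^6).
The coefficient of x^5 is -1/360.

Final answer: -1/360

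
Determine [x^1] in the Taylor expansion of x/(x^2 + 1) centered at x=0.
Expand to order 1: x/(x^2 + 1) = x + O(x^2).
The coefficient of x^1 is 1.

Final answer: 1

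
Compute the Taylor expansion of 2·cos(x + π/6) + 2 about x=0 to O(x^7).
-√(3)·x^6/720 - x^5/120 + √(3)·x^4/24 + x^3/6 - √(3)·x^2/2 - x + √(3) + 2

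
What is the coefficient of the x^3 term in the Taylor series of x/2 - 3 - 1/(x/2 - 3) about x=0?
Expand to order 3: x/2 - 3 - 1/(x/2 - 3) = x^3/648 + x^2/108 + 5·x/9 - 8/3 + O(x^4).
The coefficient of x^3 is 1/648.

Final answer: 1/648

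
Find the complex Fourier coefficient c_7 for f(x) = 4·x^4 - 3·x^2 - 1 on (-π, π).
Compute the real Fourier coefficients first: a_7 = 780/2401 - 32·π^2/49, b_7 = 0.
Then c_7 = (a_7 − i·b_7)/2 = 390/2401 - 16·π^2/49.

Final answer: 390/2401 - 16·π^2/49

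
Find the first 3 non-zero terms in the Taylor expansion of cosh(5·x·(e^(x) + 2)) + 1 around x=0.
75·x^3 + 225·x^2/2 + 2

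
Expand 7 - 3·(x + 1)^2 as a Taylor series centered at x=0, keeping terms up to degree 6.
-3·x^2 - 6·x + 4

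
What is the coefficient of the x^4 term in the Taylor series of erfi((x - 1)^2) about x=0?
Expand to order 4: erfi((x - 1)^2) = 158·e·x^4/(3·√(π)) - 24·e·x^3/√(π) + 10·e·x^2/√(π) - 4·e·x/√(π) + erfi(1) + O(x^5).
The coefficient of x^4 is 158·e/(3·√(π)).

Final answer: 158·e/(3·√(π))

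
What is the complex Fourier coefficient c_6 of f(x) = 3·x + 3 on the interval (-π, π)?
Compute the real Fourier coefficients first: a_6 = 0, b_6 = -1.
Then c_6 = (a_6 − i·b_6)/2 = i/2.

Final answer: i/2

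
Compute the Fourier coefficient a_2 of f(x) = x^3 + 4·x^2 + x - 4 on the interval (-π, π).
a_2 = (1/π) ∫_{-π}^{π} f(x)·cos(2x) dx.
Evaluate the integral (use parity and integration by parts as needed): a_2 = 4.

Final answer: 4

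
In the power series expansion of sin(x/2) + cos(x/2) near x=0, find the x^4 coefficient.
Expand to order 4: sin(x/2) + cos(x/2) = x^4/384 - x^3/48 - x^2/8 + x/2 + 1 + O(x^5).
The coefficient of x^4 is 1/384.

Final answer: 1/384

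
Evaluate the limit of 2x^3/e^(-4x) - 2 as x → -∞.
The quotient is an ∞/∞ indeterminate form as x → -∞.
Compare growth rates of the dominant terms (exponentials ≫ polynomials ≫ logarithms), or apply L'Hôpital's rule; the quotient → 0.
Adding the constant: 0 - 2 = -2. Limit = -2.

Final answer: -2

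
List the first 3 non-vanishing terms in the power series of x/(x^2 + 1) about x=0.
x^5 - x^3 + x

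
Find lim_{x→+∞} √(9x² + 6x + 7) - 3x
As x → +∞: multiply by the conjugate to get (6x+7)/(√(9x²+6x+7)+3x); the denominator ~ 6x, so the limit is 6/6 = 1.
Limit = 1.

Final answer: 1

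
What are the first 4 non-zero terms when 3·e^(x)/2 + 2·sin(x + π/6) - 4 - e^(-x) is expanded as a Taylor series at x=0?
x^3·(5/12 - √(3)/6) - x^2/4 + x·(√(3) + 5/2) - 5/2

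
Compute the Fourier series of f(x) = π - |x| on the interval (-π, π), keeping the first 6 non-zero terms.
4·cos(x)/π + 4·cos(3·x)/(9·π) + 4·cos(5·x)/(25·π) + 4·cos(7·x)/(49·π) + 4·cos(9·x)/(81·π) + π/2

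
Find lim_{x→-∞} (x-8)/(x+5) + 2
Evaluate the dominant behaviour as x → -∞; each term tends to a finite value or vanishes.
Limit = 3.

Final answer: 3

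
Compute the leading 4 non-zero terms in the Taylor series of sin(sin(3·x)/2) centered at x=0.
-403623·x^7/71680 + 4617·x^5/1280 - 45·x^3/16 + 3·x/2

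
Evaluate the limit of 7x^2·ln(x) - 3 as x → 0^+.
The product is a 0·∞ indeterminate form at x → 0⁺.
Rewrite the product as 7·ln(x) / x^(-2) and apply L'Hôpital, or use the standard hierarchy x^(-2) ≫ |ln x| as x → 0⁺.
The indeterminate product → 0, so the limit = -3.

Final answer: -3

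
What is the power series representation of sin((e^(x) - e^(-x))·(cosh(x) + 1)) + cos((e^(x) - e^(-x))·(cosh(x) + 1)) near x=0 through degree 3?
-9·x^3 - 8·x^2 + 4·x + 1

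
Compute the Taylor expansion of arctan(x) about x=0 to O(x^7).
x^5/5 - x^3/3 + x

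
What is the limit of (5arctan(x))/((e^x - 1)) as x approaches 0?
Both numerator and denominator → 0 as x → 0; this is a 0/0 indeterminate form.
Expand each to leading order near x = 0: numerator ~ 5·x, denominator ~ x.
The limit of the ratio is 5.

Final answer: 5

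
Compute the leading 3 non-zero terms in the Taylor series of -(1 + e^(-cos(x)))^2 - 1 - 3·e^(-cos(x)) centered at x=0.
x^4·(-(e^(-2)/(4·(e^(-1) + 1)^2) + e^(-1)/(6·(e^(-1) + 1)))·(e^(-1) + 1)^2 - e^(-1)/4) + x^2·(-3·e^(-1)/2 - (e^(-1) + 1)·e^(-1)) - (e^(-1) + 1)^2 - 3·e^(-1) - 1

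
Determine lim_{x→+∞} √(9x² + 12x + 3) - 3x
As x → +∞: multiply by the conjugate to get (12x+3)/(√(9x²+12x+3)+3x); the denominator ~ 6x, so the limit is 12/6 = 2.
Limit = 2.

Final answer: 2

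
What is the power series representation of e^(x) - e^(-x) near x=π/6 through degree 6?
(-1 + e^(π/3))·e^(-π/6) + (1 + e^(π/3))·e^(-π/6)·(x - π/6) + (-1 + e^(π/3))·e^(-π/6)·(x - π/6)^2/2 + (1 + e^(π/3))·e^(-π/6)·(x - π/6)^3/6 + (-1 + e^(π/3))·e^(-π/6)·(x - π/6)^4/24 + (1 + e^(π/3))·e^(-π/6)·(x - π/6)^5/120 + (-1 + e^(π/3))·e^(-π/6)·(x - π/6)^6/720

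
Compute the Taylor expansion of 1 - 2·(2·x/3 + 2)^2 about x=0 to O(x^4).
-8·x^2/9 - 16·x/3 - 7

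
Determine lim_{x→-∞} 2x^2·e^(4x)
This is a 0·∞ indeterminate form at x → -∞.
Rewrite the product as 2x^2 / e^(-4x) (an ∞/∞ form) and apply L'Hôpital, or use the standard hierarchy e^(4|x|) ≫ |x^2| as x → -∞.
The indeterminate product → 0, so the limit = 0.

Final answer: 0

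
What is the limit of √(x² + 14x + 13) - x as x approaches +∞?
This is an ∞ − ∞ indeterminate form.
Multiply and divide by the conjugate √(x²+14x + 13) + x; the x² terms cancel, leaving (14x + 13)/(√(x²+14x + 13)+x) → 14/2 = 7.
Limit = 7.

Final answer: 7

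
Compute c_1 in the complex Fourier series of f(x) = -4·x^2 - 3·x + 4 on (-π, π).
Compute the real Fourier coefficients first: a_1 = 16, b_1 = -6.
Then c_1 = (a_1 − i·b_1)/2 = 8 + 3·i.

Final answer: 8 + 3·i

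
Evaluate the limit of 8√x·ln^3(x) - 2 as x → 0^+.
The product is a 0·∞ indeterminate form at x → 0⁺.
Rewrite the product as 8·ln^3(x) / x^(-1/2) and apply L'Hôpital, or use the standard hierarchy x^(-1/2) ≫ |ln x|^3 as x → 0⁺.
The indeterminate product → 0, so the limit = -2.

Final answer: -2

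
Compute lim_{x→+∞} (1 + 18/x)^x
As x → +∞: this is the defining limit (1 + 18/x)^x → e^18.
Limit = e^(18).

Final answer: e^(18)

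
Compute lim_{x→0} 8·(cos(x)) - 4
Direct substitution at x = 0 gives 4.

Final answer: 4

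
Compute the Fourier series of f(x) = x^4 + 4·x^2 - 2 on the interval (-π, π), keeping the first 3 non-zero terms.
(32 - 8·π^2)·cos(x) + (1 + 2·π^2)·cos(2·x) - 2 + 4·π^2/3 + π^4/5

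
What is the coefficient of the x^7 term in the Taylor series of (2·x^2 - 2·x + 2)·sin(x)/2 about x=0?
Expand to order 7: (2·x^2 - 2·x + 2)·sin(x)/2 = 41·x^7/5040 - x^6/120 - 19·x^5/120 + x^4/6 + 5·x^3/6 - x^2 + x + O(x^8).
The coefficient of x^7 is 41/5040.

Final answer: 41/5040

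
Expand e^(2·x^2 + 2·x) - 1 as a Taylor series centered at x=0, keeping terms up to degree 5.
104·x^5/15 + 20·x^4/3 + 16·x^3/3 + 4·x^2 + 2·x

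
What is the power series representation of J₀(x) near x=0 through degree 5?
x^4/64 - x^2/4 + 1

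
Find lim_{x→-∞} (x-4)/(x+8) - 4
Evaluate the dominant behaviour as x → -∞; each term tends to a finite value or vanishes.
Limit = -3.

Final answer: -3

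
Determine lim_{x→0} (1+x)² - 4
Direct substitution at x = 0 gives -3.

Final answer: -3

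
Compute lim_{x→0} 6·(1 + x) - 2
Direct substitution at x = 0 gives 4.

Final answer: 4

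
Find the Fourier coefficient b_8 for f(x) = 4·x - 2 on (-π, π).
b_8 = (1/π) ∫_{-π}^{π} f(x)·sin(8x) dx.
Evaluate the integral (use parity and integration by parts as needed): b_8 = -1.

Final answer: -1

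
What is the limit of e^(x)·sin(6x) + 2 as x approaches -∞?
Evaluate the dominant behaviour as x → -∞; each term tends to a finite value or vanishes.
Limit = 2.

Final answer: 2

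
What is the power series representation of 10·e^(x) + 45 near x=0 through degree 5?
x^5/12 + 5·x^4/12 + 5·x^3/3 + 5·x^2 + 10·x + 55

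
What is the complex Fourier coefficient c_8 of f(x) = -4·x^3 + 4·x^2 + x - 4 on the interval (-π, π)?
Compute the real Fourier coefficients first: a_8 = 1/4, b_8 = -11/32 + π^2.
Then c_8 = (a_8 − i·b_8)/2 = 1/8 - i·π^2/2 + 11·i/64.

Final answer: 1/8 - i·π^2/2 + 11·i/64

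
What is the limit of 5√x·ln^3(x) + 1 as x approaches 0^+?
The product is a 0·∞ indeterminate form at x → 0⁺.
Rewrite the product as 5·ln^3(x) / x^(-1/2) and apply L'Hôpital, or use the standard hierarchy x^(-1/2) ≫ |ln x|^3 as x → 0⁺.
The indeterminate product → 0, so the limit = 1.

Final answer: 1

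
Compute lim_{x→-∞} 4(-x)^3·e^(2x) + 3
The product is a 0·∞ indeterminate form at x → -∞.
Rewrite the product as 4(-x)^3 / e^(-2x) (an ∞/∞ form) and apply L'Hôpital, or use the standard hierarchy e^(2|x|) ≫ |(-x)^3| as x → -∞.
The indeterminate product → 0, so the limit = 3.

Final answer: 3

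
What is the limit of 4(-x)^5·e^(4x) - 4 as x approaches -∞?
The product is a 0·∞ indeterminate form at x → -∞.
Rewrite the product as 4(-x)^5 / e^(-4x) (an ∞/∞ form) and apply L'Hôpital, or use the standard hierarchy e^(4|x|) ≫ |(-x)^5| as x → -∞.
The indeterminate product → 0, so the limit = -4.

Final answer: -4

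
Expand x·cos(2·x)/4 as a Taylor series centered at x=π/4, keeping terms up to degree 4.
-π·(x - π/4)/8 - (x - π/4)^2/2 + π·(x - π/4)^3/12 + (x - π/4)^4/3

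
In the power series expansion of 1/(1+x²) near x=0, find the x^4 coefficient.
Expand to order 4: 1/(1+x²) = x^4 - x^2 + 1 + O(x^5).
The coefficient of x^4 is 1.

Final answer: 1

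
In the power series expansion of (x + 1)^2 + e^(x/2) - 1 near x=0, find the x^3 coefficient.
Expand to order 3: (x + 1)^2 + e^(x/2) - 1 = x^3/48 + 9·x^2/8 + 5·x/2 + 1 + O(x^4).
The coefficient of x^3 is 1/48.

Final answer: 1/48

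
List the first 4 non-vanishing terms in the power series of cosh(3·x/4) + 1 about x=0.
81·x^6/327680 + 27·x^4/2048 + 9·x^2/32 + 2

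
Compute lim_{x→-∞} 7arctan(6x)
Evaluate the dominant behaviour as x → -∞; each term tends to a finite value or vanishes.
Limit = -7·π/2.

Final answer: -7·π/2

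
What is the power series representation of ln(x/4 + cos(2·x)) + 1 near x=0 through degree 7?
7597453·x^7/5160960 - 650063·x^6/368640 + 13283·x^5/15360 - 4483·x^4/3072 + 97·x^3/192 - 65·x^2/32 + x/4 + 1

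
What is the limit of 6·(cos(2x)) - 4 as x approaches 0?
Direct substitution at x = 0 gives 2.

Final answer: 2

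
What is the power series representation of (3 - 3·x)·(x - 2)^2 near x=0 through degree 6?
-3·x^3 + 15·x^2 - 24·x + 12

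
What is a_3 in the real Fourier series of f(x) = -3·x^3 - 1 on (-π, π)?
a_3 = (1/π) ∫_{-π}^{π} f(x)·cos(3x) dx.
Evaluate the integral (use parity and integration by parts as needed): a_3 = 0.

Final answer: 0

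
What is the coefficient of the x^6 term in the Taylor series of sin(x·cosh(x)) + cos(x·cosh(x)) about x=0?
Expand to order 6: sin(x·cosh(x)) + cos(x·cosh(x)) = -61·x^6/720 - x^5/5 - 11·x^4/24 + x^3/3 - x^2/2 + x + 1 + O(x^7).
The coefficient of x^6 is -61/720.

Final answer: -61/720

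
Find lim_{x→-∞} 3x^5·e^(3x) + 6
The product is a 0·∞ indeterminate form at x → -∞.
Rewrite the product as 3x^5 / e^(-3x) (an ∞/∞ form) and apply L'Hôpital, or use the standard hierarchy e^(3|x|) ≫ |x^5| as x → -∞.
The indeterminate product → 0, so the limit = 6.

Final answer: 6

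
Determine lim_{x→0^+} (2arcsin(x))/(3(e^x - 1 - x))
Both numerator and denominator → 0 as x → 0^+; this is a 0/0 indeterminate form.
Expand each to leading order near x = 0: numerator ~ 2·x, denominator ~ 3·x^2/2.
The limit of the ratio is ∞.

Final answer: ∞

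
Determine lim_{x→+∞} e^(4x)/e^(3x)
This is an ∞/∞ indeterminate form as x → +∞.
Rewrite e^(4x)/e^(3x) = e^((4−3)x) = e^(x); the exponent coefficient is 1 > 0 so e^(x) → ∞.
Limit = ∞.

Final answer: ∞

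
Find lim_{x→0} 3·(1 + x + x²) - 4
Direct substitution at x = 0 gives -1.

Final answer: -1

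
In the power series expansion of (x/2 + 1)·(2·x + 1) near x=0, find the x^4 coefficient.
Expand to order 4: (x/2 + 1)·(2·x + 1) = x^2 + 5·x/2 + 1 + O(x^5).
The coefficient of x^4 is 0.

Final answer: 0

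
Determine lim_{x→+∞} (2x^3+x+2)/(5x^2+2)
This is an ∞/∞ indeterminate form as x → +∞.
Divide numerator and denominator by x^3 and let the lower-order terms vanish; the numerator's degree 3 exceeds the denominator's degree 2, so the quotient diverges.
Limit = ∞.

Final answer: ∞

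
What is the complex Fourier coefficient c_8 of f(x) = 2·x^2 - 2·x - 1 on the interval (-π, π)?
Compute the real Fourier coefficients first: a_8 = 1/8, b_8 = 1/2.
Then c_8 = (a_8 − i·b_8)/2 = 1/16 - i/4.

Final answer: 1/16 - i/4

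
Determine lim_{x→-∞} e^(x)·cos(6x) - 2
Evaluate the dominant behaviour as x → -∞; each term tends to a finite value or vanishes.
Limit = -2.

Final answer: -2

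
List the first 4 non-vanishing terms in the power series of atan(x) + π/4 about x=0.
x^5/5 - x^3/3 + x + π/4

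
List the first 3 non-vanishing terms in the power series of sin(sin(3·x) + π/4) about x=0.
-9·√(2)·x^2/4 + 3·√(2)·x/2 + √(2)/2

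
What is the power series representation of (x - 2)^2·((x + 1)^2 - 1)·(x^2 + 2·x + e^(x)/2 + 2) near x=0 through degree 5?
-x^5/6 - 41·x^4/6 - 5·x^3 + 10·x^2 + 20·x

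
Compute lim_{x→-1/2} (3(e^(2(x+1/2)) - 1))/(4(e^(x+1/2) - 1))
Both numerator and denominator → 0 as x → -1/2; this is a 0/0 indeterminate form.
Expand each to leading order near x = -1/2: numerator ~ 6·(x + 1/2), denominator ~ 4·(x + 1/2).
The limit of the ratio is 3/2.

Final answer: 3/2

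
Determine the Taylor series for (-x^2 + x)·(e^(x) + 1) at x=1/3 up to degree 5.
2/9 + 2·e^(1/3)/9 + (1/3 + 5·e^(1/3)/9)·(x - 1/3) + (-1 - 5·e^(1/3)/9)·(x - 1/3)^2 - 43·e^(1/3)·(x - 1/3)^3/54 - 47·e^(1/3)·(x - 1/3)^4/108 - 163·e^(1/3)·(x - 1/3)^5/1080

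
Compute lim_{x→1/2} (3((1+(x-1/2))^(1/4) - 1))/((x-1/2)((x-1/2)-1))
Both numerator and denominator → 0 as x → 1/2; this is a 0/0 indeterminate form.
Expand each to leading order near x = 1/2: numerator ~ 3·(x - 1/2)/4, denominator ~ -(x - 1/2).
The limit of the ratio is -3/4.

Final answer: -3/4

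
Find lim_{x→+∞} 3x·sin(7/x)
As x → +∞: let u = 7/x → 0⁺; then 3·x·sin(7/x) = 3·7·sin(u)/u → 3·7·1 = 21.
Limit = 21.

Final answer: 21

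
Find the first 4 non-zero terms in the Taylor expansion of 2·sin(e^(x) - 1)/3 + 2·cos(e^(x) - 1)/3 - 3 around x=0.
-11·x^4/36 - x^3/3 + 2·x/3 - 7/3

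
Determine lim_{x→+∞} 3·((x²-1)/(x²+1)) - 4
Evaluate the dominant behaviour as x → +∞; each term tends to a finite value or vanishes.
Limit = -1.

Final answer: -1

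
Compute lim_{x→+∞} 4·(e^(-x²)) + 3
Evaluate the dominant behaviour as x → +∞; each term tends to a finite value or vanishes.
Limit = 3.

Final answer: 3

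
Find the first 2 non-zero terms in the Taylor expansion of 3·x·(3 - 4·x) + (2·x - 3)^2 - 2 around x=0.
7 - 3·x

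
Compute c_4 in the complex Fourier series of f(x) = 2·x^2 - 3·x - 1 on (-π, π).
Compute the real Fourier coefficients first: a_4 = 1/2, b_4 = 3/2.
Then c_4 = (a_4 − i·b_4)/2 = 1/4 - 3·i/4.

Final answer: 1/4 - 3·i/4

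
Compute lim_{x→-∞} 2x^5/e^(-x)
This is an ∞/∞ indeterminate form as x → -∞.
Compare growth rates of the dominant terms (exponentials ≫ polynomials ≫ logarithms), or apply L'Hôpital's rule; the quotient → 0.
Limit = 0.

Final answer: 0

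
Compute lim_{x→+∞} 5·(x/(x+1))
Evaluate the dominant behaviour as x → +∞; each term tends to a finite value or vanishes.
Limit = 5.

Final answer: 5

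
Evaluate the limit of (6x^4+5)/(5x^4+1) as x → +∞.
This is an ∞/∞ indeterminate form as x → +∞.
Divide numerator and denominator by x^4 and let the lower-order terms vanish; the leading terms give 6/5.
Limit = 6/5.

Final answer: 6/5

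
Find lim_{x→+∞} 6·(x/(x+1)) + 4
Evaluate the dominant behaviour as x → +∞; each term tends to a finite value or vanishes.
Limit = 10.

Final answer: 10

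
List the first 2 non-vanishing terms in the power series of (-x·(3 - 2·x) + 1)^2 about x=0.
1 - 6·x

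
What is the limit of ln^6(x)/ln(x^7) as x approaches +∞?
This is an ∞/∞ indeterminate form as x → +∞.
Write ln(x^7) = 7·ln(x), reducing the quotient to ln^5(x)/7 → ∞.
Limit = ∞.

Final answer: ∞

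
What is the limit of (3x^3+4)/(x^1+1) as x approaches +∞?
This is an ∞/∞ indeterminate form as x → +∞.
Divide numerator and denominator by x^3 and let the lower-order terms vanish; the numerator's degree 3 exceeds the denominator's degree 1, so the quotient diverges.
Limit = ∞.

Final answer: ∞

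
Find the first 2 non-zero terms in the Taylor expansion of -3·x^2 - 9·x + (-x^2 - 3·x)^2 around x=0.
6·x^2 - 9·x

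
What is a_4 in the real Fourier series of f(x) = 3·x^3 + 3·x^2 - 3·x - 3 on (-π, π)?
a_4 = (1/π) ∫_{-π}^{π} f(x)·cos(4x) dx.
Evaluate the integral (use parity and integration by parts as needed): a_4 = 3/4.

Final answer: 3/4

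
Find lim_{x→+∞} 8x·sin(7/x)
As x → +∞: let u = 7/x → 0⁺; then 8·x·sin(7/x) = 8·7·sin(u)/u → 8·7·1 = 56.
Limit = 56.

Final answer: 56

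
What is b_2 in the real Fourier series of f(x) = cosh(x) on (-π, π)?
b_2 = (1/π) ∫_{-π}^{π} f(x)·sin(2x) dx.
Evaluate the integral (use parity and integration by parts as needed): b_2 = 0.

Final answer: 0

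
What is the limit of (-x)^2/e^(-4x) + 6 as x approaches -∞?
The quotient is an ∞/∞ indeterminate form as x → -∞.
Compare growth rates of the dominant terms (exponentials ≫ polynomials ≫ logarithms), or apply L'Hôpital's rule; the quotient → 0.
Adding the constant: 0 + 6 = 6. Limit = 6.

Final answer: 6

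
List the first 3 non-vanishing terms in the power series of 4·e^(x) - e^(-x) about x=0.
3·x^2/2 + 5·x + 3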